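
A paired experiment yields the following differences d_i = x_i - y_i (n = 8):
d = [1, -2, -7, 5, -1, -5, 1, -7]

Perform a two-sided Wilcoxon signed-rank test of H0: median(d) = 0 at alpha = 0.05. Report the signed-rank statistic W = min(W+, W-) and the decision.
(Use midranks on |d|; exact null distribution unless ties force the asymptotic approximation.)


Step 1: Drop any zero differences (none here) and take |d_i|.
|d| = [1, 2, 7, 5, 1, 5, 1, 7]
Step 2: Midrank |d_i| (ties get averaged ranks).
ranks: |1|->2, |2|->4, |7|->7.5, |5|->5.5, |1|->2, |5|->5.5, |1|->2, |7|->7.5
Step 3: Attach original signs; sum ranks with positive sign and with negative sign.
W+ = 2 + 5.5 + 2 = 9.5
W- = 4 + 7.5 + 2 + 5.5 + 7.5 = 26.5
(Check: W+ + W- = 36 should equal n(n+1)/2 = 36.)
Step 4: Test statistic W = min(W+, W-) = 9.5.
Step 5: Ties in |d|, so use the tie-corrected normal approximation.
        E[W] = n(n+1)/4 = 8*9/4 = 18.
        Tie groups: |d|=1 (t=3), |d|=5 (t=2), |d|=7 (t=2); sum(t^3 - t) = 36.
        Var[W] = n(n+1)(2n+1)/24 - sum(t^3-t)/48 = 1224/24 - 36/48 = 50.25.
        z = (W - E[W]) / sqrt(Var[W]) = (9.5 - 18) / 7.0887 = -1.1991.
        Two-sided p = 2*Phi(z) = 0.230494.
Step 6: alpha = 0.05. fail to reject H0.

W+ = 9.5, W- = 26.5, W = min = 9.5, p = 0.230494, fail to reject H0.


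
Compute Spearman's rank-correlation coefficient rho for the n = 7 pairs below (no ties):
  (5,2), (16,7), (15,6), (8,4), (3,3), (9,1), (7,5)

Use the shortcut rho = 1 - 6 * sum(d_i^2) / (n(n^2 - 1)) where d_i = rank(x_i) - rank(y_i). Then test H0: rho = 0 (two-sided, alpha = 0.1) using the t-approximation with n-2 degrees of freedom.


Step 1: Rank x and y separately (midranks; no ties here).
rank(x): 5->2, 16->7, 15->6, 8->4, 3->1, 9->5, 7->3
rank(y): 2->2, 7->7, 6->6, 4->4, 3->3, 1->1, 5->5
Step 2: d_i = R_x(i) - R_y(i); compute d_i^2.
  (2-2)^2=0, (7-7)^2=0, (6-6)^2=0, (4-4)^2=0, (1-3)^2=4, (5-1)^2=16, (3-5)^2=4
sum(d^2) = 24.
Step 3: rho = 1 - 6*24 / (7*(7^2 - 1)) = 1 - 144/336 = 0.571429.
Step 4: Under H0, t = rho * sqrt((n-2)/(1-rho^2)) = 1.5570 ~ t(5).
Step 5: Two-sided p-value from the t-distribution with 5 df = 0.180202.
Step 6: alpha = 0.1. fail to reject H0.

rho = 0.5714, p = 0.180202, fail to reject H0 at alpha = 0.1.


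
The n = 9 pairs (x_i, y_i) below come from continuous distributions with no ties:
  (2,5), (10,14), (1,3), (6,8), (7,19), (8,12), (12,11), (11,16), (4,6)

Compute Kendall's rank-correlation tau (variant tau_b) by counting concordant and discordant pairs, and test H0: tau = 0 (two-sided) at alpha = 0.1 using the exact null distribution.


Step 1: Enumerate the 36 unordered pairs (i,j) with i<j and classify each by sign(x_j-x_i) * sign(y_j-y_i).
  (1,2):dx=+8,dy=+9->C; (1,3):dx=-1,dy=-2->C; (1,4):dx=+4,dy=+3->C; (1,5):dx=+5,dy=+14->C
  (1,6):dx=+6,dy=+7->C; (1,7):dx=+10,dy=+6->C; (1,8):dx=+9,dy=+11->C; (1,9):dx=+2,dy=+1->C
  (2,3):dx=-9,dy=-11->C; (2,4):dx=-4,dy=-6->C; (2,5):dx=-3,dy=+5->D; (2,6):dx=-2,dy=-2->C
  (2,7):dx=+2,dy=-3->D; (2,8):dx=+1,dy=+2->C; (2,9):dx=-6,dy=-8->C; (3,4):dx=+5,dy=+5->C
  (3,5):dx=+6,dy=+16->C; (3,6):dx=+7,dy=+9->C; (3,7):dx=+11,dy=+8->C; (3,8):dx=+10,dy=+13->C
  (3,9):dx=+3,dy=+3->C; (4,5):dx=+1,dy=+11->C; (4,6):dx=+2,dy=+4->C; (4,7):dx=+6,dy=+3->C
  (4,8):dx=+5,dy=+8->C; (4,9):dx=-2,dy=-2->C; (5,6):dx=+1,dy=-7->D; (5,7):dx=+5,dy=-8->D
  (5,8):dx=+4,dy=-3->D; (5,9):dx=-3,dy=-13->C; (6,7):dx=+4,dy=-1->D; (6,8):dx=+3,dy=+4->C
  (6,9):dx=-4,dy=-6->C; (7,8):dx=-1,dy=+5->D; (7,9):dx=-8,dy=-5->C; (8,9):dx=-7,dy=-10->C
Step 2: C = 29, D = 7, total pairs = 36.
Step 3: tau = (C - D)/(n(n-1)/2) = (29 - 7)/36 = 0.611111.
Step 4: Exact two-sided p-value (enumerate n! = 362880 permutations of y under H0): p = 0.024741.
Step 5: alpha = 0.1. reject H0.

tau_b = 0.6111 (C=29, D=7), p = 0.024741, reject H0.


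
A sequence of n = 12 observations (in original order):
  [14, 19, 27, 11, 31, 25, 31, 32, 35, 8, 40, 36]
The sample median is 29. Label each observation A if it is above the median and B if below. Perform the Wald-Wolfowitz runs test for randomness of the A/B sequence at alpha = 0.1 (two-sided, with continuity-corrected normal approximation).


Step 1: Compute median = 29; label A = above, B = below.
Labels in order: BBBBABAAABAA  (n_A = 6, n_B = 6)
Step 2: Count runs R = 6.
Step 3: Under H0 (random ordering), E[R] = 2*n_A*n_B/(n_A+n_B) + 1 = 2*6*6/12 + 1 = 7.0000.
        Var[R] = 2*n_A*n_B*(2*n_A*n_B - n_A - n_B) / ((n_A+n_B)^2 * (n_A+n_B-1)) = 4320/1584 = 2.7273.
        SD[R] = 1.6514.
Step 4: Continuity-corrected z = (R + 0.5 - E[R]) / SD[R] = (6 + 0.5 - 7.0000) / 1.6514 = -0.3028.
Step 5: Two-sided p-value via normal approximation = 2*(1 - Phi(|z|)) = 0.762069.
Step 6: alpha = 0.1. fail to reject H0.

R = 6, z = -0.3028, p = 0.762069, fail to reject H0.


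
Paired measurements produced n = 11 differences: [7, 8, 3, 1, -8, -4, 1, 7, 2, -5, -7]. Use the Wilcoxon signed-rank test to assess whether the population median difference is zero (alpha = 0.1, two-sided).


Step 1: Drop any zero differences (none here) and take |d_i|.
|d| = [7, 8, 3, 1, 8, 4, 1, 7, 2, 5, 7]
Step 2: Midrank |d_i| (ties get averaged ranks).
ranks: |7|->8, |8|->10.5, |3|->4, |1|->1.5, |8|->10.5, |4|->5, |1|->1.5, |7|->8, |2|->3, |5|->6, |7|->8
Step 3: Attach original signs; sum ranks with positive sign and with negative sign.
W+ = 8 + 10.5 + 4 + 1.5 + 1.5 + 8 + 3 = 36.5
W- = 10.5 + 5 + 6 + 8 = 29.5
(Check: W+ + W- = 66 should equal n(n+1)/2 = 66.)
Step 4: Test statistic W = min(W+, W-) = 29.5.
Step 5: Ties in |d|, so use the tie-corrected normal approximation.
        E[W] = n(n+1)/4 = 11*12/4 = 33.
        Tie groups: |d|=1 (t=2), |d|=7 (t=3), |d|=8 (t=2); sum(t^3 - t) = 36.
        Var[W] = n(n+1)(2n+1)/24 - sum(t^3-t)/48 = 3036/24 - 36/48 = 125.75.
        z = (W - E[W]) / sqrt(Var[W]) = (29.5 - 33) / 11.2138 = -0.3121.
        Two-sided p = 2*Phi(z) = 0.754953.
Step 6: alpha = 0.1. fail to reject H0.

W+ = 36.5, W- = 29.5, W = min = 29.5, p = 0.754953, fail to reject H0.


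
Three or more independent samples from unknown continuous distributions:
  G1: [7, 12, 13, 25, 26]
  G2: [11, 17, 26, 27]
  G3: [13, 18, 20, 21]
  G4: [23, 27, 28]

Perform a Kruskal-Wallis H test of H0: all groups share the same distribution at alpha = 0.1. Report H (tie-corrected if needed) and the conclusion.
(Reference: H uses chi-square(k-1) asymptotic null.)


Step 1: Combine all N = 16 observations and assign midranks.
sorted (value, group, rank): (7,G1,1), (11,G2,2), (12,G1,3), (13,G1,4.5), (13,G3,4.5), (17,G2,6), (18,G3,7), (20,G3,8), (21,G3,9), (23,G4,10), (25,G1,11), (26,G1,12.5), (26,G2,12.5), (27,G2,14.5), (27,G4,14.5), (28,G4,16)
Step 2: Sum ranks within each group.
R_1 = 32 (n_1 = 5)
R_2 = 35 (n_2 = 4)
R_3 = 28.5 (n_3 = 4)
R_4 = 40.5 (n_4 = 3)
Step 3: H = 12/(N(N+1)) * sum(R_i^2/n_i) - 3(N+1)
     = 12/(16*17) * (32^2/5 + 35^2/4 + 28.5^2/4 + 40.5^2/3) - 3*17
     = 0.044118 * 1260.86 - 51
     = 4.626287.
Step 4: Ties present; correction factor C = 1 - 18/(16^3 - 16) = 0.995588. Corrected H = 4.626287 / 0.995588 = 4.646787.
Step 5: Under H0, H ~ chi^2(3); p-value = 0.199565.
Step 6: alpha = 0.1. fail to reject H0.

H = 4.6468, df = 3, p = 0.199565, fail to reject H0.


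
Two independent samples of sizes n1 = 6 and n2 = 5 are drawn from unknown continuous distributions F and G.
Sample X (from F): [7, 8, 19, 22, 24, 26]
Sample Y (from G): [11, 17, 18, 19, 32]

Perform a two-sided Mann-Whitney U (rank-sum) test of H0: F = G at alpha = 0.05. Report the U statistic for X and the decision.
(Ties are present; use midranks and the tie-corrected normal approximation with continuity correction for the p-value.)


Step 1: Combine and sort all 11 observations; assign midranks.
sorted (value, group): (7,X), (8,X), (11,Y), (17,Y), (18,Y), (19,X), (19,Y), (22,X), (24,X), (26,X), (32,Y)
ranks: 7->1, 8->2, 11->3, 17->4, 18->5, 19->6.5, 19->6.5, 22->8, 24->9, 26->10, 32->11
Step 2: Rank sum for X: R1 = 1 + 2 + 6.5 + 8 + 9 + 10 = 36.5.
Step 3: U_X = R1 - n1(n1+1)/2 = 36.5 - 6*7/2 = 36.5 - 21 = 15.5.
       U_Y = n1*n2 - U_X = 30 - 15.5 = 14.5.
Step 4: Ties are present, so use the tie-corrected normal approximation (with continuity correction) for the p-value.
Step 5: p-value = 1.000000; compare to alpha = 0.05. fail to reject H0.

U_X = 15.5, p = 1.000000, fail to reject H0 at alpha = 0.05.


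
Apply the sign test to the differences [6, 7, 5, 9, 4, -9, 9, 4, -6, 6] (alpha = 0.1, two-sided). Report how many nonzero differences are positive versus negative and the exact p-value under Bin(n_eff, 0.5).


Step 1: Discard zero differences. Original n = 10; n_eff = number of nonzero differences = 10.
Nonzero differences (with sign): +6, +7, +5, +9, +4, -9, +9, +4, -6, +6
Step 2: Count signs: positive = 8, negative = 2.
Step 3: Under H0: P(positive) = 0.5, so the number of positives S ~ Bin(10, 0.5).
Step 4: Two-sided exact p-value = sum of Bin(10,0.5) probabilities at or below the observed probability = 0.109375.
Step 5: alpha = 0.1. fail to reject H0.

n_eff = 10, pos = 8, neg = 2, p = 0.109375, fail to reject H0.


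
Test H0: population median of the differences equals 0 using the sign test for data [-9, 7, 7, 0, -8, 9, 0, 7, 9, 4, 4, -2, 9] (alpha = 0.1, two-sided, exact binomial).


Step 1: Discard zero differences. Original n = 13; n_eff = number of nonzero differences = 11.
Nonzero differences (with sign): -9, +7, +7, -8, +9, +7, +9, +4, +4, -2, +9
Step 2: Count signs: positive = 8, negative = 3.
Step 3: Under H0: P(positive) = 0.5, so the number of positives S ~ Bin(11, 0.5).
Step 4: Two-sided exact p-value = sum of Bin(11,0.5) probabilities at or below the observed probability = 0.226562.
Step 5: alpha = 0.1. fail to reject H0.

n_eff = 11, pos = 8, neg = 3, p = 0.226562, fail to reject H0.


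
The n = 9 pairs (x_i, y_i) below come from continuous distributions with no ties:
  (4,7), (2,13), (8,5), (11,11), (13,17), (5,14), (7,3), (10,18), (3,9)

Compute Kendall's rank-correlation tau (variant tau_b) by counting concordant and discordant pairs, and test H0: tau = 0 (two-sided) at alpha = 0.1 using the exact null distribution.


Step 1: Enumerate the 36 unordered pairs (i,j) with i<j and classify each by sign(x_j-x_i) * sign(y_j-y_i).
  (1,2):dx=-2,dy=+6->D; (1,3):dx=+4,dy=-2->D; (1,4):dx=+7,dy=+4->C; (1,5):dx=+9,dy=+10->C
  (1,6):dx=+1,dy=+7->C; (1,7):dx=+3,dy=-4->D; (1,8):dx=+6,dy=+11->C; (1,9):dx=-1,dy=+2->D
  (2,3):dx=+6,dy=-8->D; (2,4):dx=+9,dy=-2->D; (2,5):dx=+11,dy=+4->C; (2,6):dx=+3,dy=+1->C
  (2,7):dx=+5,dy=-10->D; (2,8):dx=+8,dy=+5->C; (2,9):dx=+1,dy=-4->D; (3,4):dx=+3,dy=+6->C
  (3,5):dx=+5,dy=+12->C; (3,6):dx=-3,dy=+9->D; (3,7):dx=-1,dy=-2->C; (3,8):dx=+2,dy=+13->C
  (3,9):dx=-5,dy=+4->D; (4,5):dx=+2,dy=+6->C; (4,6):dx=-6,dy=+3->D; (4,7):dx=-4,dy=-8->C
  (4,8):dx=-1,dy=+7->D; (4,9):dx=-8,dy=-2->C; (5,6):dx=-8,dy=-3->C; (5,7):dx=-6,dy=-14->C
  (5,8):dx=-3,dy=+1->D; (5,9):dx=-10,dy=-8->C; (6,7):dx=+2,dy=-11->D; (6,8):dx=+5,dy=+4->C
  (6,9):dx=-2,dy=-5->C; (7,8):dx=+3,dy=+15->C; (7,9):dx=-4,dy=+6->D; (8,9):dx=-7,dy=-9->C
Step 2: C = 21, D = 15, total pairs = 36.
Step 3: tau = (C - D)/(n(n-1)/2) = (21 - 15)/36 = 0.166667.
Step 4: Exact two-sided p-value (enumerate n! = 362880 permutations of y under H0): p = 0.612202.
Step 5: alpha = 0.1. fail to reject H0.

tau_b = 0.1667 (C=21, D=15), p = 0.612202, fail to reject H0.


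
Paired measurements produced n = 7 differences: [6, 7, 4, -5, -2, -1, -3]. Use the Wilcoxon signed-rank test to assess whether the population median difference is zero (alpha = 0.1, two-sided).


Step 1: Drop any zero differences (none here) and take |d_i|.
|d| = [6, 7, 4, 5, 2, 1, 3]
Step 2: Midrank |d_i| (ties get averaged ranks).
ranks: |6|->6, |7|->7, |4|->4, |5|->5, |2|->2, |1|->1, |3|->3
Step 3: Attach original signs; sum ranks with positive sign and with negative sign.
W+ = 6 + 7 + 4 = 17
W- = 5 + 2 + 1 + 3 = 11
(Check: W+ + W- = 28 should equal n(n+1)/2 = 28.)
Step 4: Test statistic W = min(W+, W-) = 11.
Step 5: No ties, so the exact null distribution over the 2^7 = 128 sign assignments gives the two-sided p-value = 0.687500.
Step 6: alpha = 0.1. fail to reject H0.

W+ = 17, W- = 11, W = min = 11, p = 0.687500, fail to reject H0.


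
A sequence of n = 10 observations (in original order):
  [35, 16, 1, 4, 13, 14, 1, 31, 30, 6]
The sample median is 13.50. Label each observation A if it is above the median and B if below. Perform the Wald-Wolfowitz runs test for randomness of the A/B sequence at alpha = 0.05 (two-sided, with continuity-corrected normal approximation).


Step 1: Compute median = 13.50; label A = above, B = below.
Labels in order: AABBBABAAB  (n_A = 5, n_B = 5)
Step 2: Count runs R = 6.
Step 3: Under H0 (random ordering), E[R] = 2*n_A*n_B/(n_A+n_B) + 1 = 2*5*5/10 + 1 = 6.0000.
        Var[R] = 2*n_A*n_B*(2*n_A*n_B - n_A - n_B) / ((n_A+n_B)^2 * (n_A+n_B-1)) = 2000/900 = 2.2222.
        SD[R] = 1.4907.
Step 4: R = E[R], so z = 0 with no continuity correction.
Step 5: Two-sided p-value via normal approximation = 2*(1 - Phi(|z|)) = 1.000000.
Step 6: alpha = 0.05. fail to reject H0.

R = 6, z = 0.0000, p = 1.000000, fail to reject H0.


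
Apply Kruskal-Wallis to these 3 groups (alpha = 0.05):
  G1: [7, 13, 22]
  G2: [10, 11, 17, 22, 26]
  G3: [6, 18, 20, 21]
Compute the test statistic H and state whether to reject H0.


Step 1: Combine all N = 12 observations and assign midranks.
sorted (value, group, rank): (6,G3,1), (7,G1,2), (10,G2,3), (11,G2,4), (13,G1,5), (17,G2,6), (18,G3,7), (20,G3,8), (21,G3,9), (22,G1,10.5), (22,G2,10.5), (26,G2,12)
Step 2: Sum ranks within each group.
R_1 = 17.5 (n_1 = 3)
R_2 = 35.5 (n_2 = 5)
R_3 = 25 (n_3 = 4)
Step 3: H = 12/(N(N+1)) * sum(R_i^2/n_i) - 3(N+1)
     = 12/(12*13) * (17.5^2/3 + 35.5^2/5 + 25^2/4) - 3*13
     = 0.076923 * 510.383 - 39
     = 0.260256.
Step 4: Ties present; correction factor C = 1 - 6/(12^3 - 12) = 0.996503. Corrected H = 0.260256 / 0.996503 = 0.261170.
Step 5: Under H0, H ~ chi^2(2); p-value = 0.877582.
Step 6: alpha = 0.05. fail to reject H0.

H = 0.2612, df = 2, p = 0.877582, fail to reject H0.


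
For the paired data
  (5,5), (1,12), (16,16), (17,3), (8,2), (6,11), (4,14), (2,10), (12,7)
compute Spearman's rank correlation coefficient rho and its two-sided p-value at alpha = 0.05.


Step 1: Rank x and y separately (midranks; no ties here).
rank(x): 5->4, 1->1, 16->8, 17->9, 8->6, 6->5, 4->3, 2->2, 12->7
rank(y): 5->3, 12->7, 16->9, 3->2, 2->1, 11->6, 14->8, 10->5, 7->4
Step 2: d_i = R_x(i) - R_y(i); compute d_i^2.
  (4-3)^2=1, (1-7)^2=36, (8-9)^2=1, (9-2)^2=49, (6-1)^2=25, (5-6)^2=1, (3-8)^2=25, (2-5)^2=9, (7-4)^2=9
sum(d^2) = 156.
Step 3: rho = 1 - 6*156 / (9*(9^2 - 1)) = 1 - 936/720 = -0.300000.
Step 4: Under H0, t = rho * sqrt((n-2)/(1-rho^2)) = -0.8321 ~ t(7).
Step 5: Two-sided p-value from the t-distribution with 7 df = 0.432845.
Step 6: alpha = 0.05. fail to reject H0.

rho = -0.3000, p = 0.432845, fail to reject H0 at alpha = 0.05.


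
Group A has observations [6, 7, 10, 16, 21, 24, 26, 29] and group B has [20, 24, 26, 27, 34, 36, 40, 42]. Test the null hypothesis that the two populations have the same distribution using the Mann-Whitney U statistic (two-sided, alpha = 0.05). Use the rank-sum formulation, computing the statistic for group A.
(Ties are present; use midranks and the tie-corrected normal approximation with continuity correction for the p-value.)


Step 1: Combine and sort all 16 observations; assign midranks.
sorted (value, group): (6,X), (7,X), (10,X), (16,X), (20,Y), (21,X), (24,X), (24,Y), (26,X), (26,Y), (27,Y), (29,X), (34,Y), (36,Y), (40,Y), (42,Y)
ranks: 6->1, 7->2, 10->3, 16->4, 20->5, 21->6, 24->7.5, 24->7.5, 26->9.5, 26->9.5, 27->11, 29->12, 34->13, 36->14, 40->15, 42->16
Step 2: Rank sum for X: R1 = 1 + 2 + 3 + 4 + 6 + 7.5 + 9.5 + 12 = 45.
Step 3: U_X = R1 - n1(n1+1)/2 = 45 - 8*9/2 = 45 - 36 = 9.
       U_Y = n1*n2 - U_X = 64 - 9 = 55.
Step 4: Ties are present, so use the tie-corrected normal approximation (with continuity correction) for the p-value.
Step 5: p-value = 0.017959; compare to alpha = 0.05. reject H0.

U_X = 9, p = 0.017959, reject H0 at alpha = 0.05.


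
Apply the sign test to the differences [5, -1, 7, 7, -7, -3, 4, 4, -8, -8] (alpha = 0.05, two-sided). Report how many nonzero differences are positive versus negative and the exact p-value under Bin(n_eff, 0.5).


Step 1: Discard zero differences. Original n = 10; n_eff = number of nonzero differences = 10.
Nonzero differences (with sign): +5, -1, +7, +7, -7, -3, +4, +4, -8, -8
Step 2: Count signs: positive = 5, negative = 5.
Step 3: Under H0: P(positive) = 0.5, so the number of positives S ~ Bin(10, 0.5).
Step 4: Two-sided exact p-value = sum of Bin(10,0.5) probabilities at or below the observed probability = 1.000000.
Step 5: alpha = 0.05. fail to reject H0.

n_eff = 10, pos = 5, neg = 5, p = 1.000000, fail to reject H0.


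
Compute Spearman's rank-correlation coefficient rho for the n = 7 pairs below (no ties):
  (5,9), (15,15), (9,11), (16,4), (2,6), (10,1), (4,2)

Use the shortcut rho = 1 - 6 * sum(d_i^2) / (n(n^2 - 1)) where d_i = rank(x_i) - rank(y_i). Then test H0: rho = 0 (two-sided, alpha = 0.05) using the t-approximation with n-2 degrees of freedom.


Step 1: Rank x and y separately (midranks; no ties here).
rank(x): 5->3, 15->6, 9->4, 16->7, 2->1, 10->5, 4->2
rank(y): 9->5, 15->7, 11->6, 4->3, 6->4, 1->1, 2->2
Step 2: d_i = R_x(i) - R_y(i); compute d_i^2.
  (3-5)^2=4, (6-7)^2=1, (4-6)^2=4, (7-3)^2=16, (1-4)^2=9, (5-1)^2=16, (2-2)^2=0
sum(d^2) = 50.
Step 3: rho = 1 - 6*50 / (7*(7^2 - 1)) = 1 - 300/336 = 0.107143.
Step 4: Under H0, t = rho * sqrt((n-2)/(1-rho^2)) = 0.2410 ~ t(5).
Step 5: Two-sided p-value from the t-distribution with 5 df = 0.819151.
Step 6: alpha = 0.05. fail to reject H0.

rho = 0.1071, p = 0.819151, fail to reject H0 at alpha = 0.05.


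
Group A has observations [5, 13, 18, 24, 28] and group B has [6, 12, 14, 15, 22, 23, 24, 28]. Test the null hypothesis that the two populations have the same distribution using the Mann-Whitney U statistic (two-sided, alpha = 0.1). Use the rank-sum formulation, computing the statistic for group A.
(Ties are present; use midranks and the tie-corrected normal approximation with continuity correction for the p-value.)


Step 1: Combine and sort all 13 observations; assign midranks.
sorted (value, group): (5,X), (6,Y), (12,Y), (13,X), (14,Y), (15,Y), (18,X), (22,Y), (23,Y), (24,X), (24,Y), (28,X), (28,Y)
ranks: 5->1, 6->2, 12->3, 13->4, 14->5, 15->6, 18->7, 22->8, 23->9, 24->10.5, 24->10.5, 28->12.5, 28->12.5
Step 2: Rank sum for X: R1 = 1 + 4 + 7 + 10.5 + 12.5 = 35.
Step 3: U_X = R1 - n1(n1+1)/2 = 35 - 5*6/2 = 35 - 15 = 20.
       U_Y = n1*n2 - U_X = 40 - 20 = 20.
Step 4: Ties are present, so use the tie-corrected normal approximation (with continuity correction) for the p-value.
Step 5: p-value = 1.000000; compare to alpha = 0.1. fail to reject H0.

U_X = 20, p = 1.000000, fail to reject H0 at alpha = 0.1.


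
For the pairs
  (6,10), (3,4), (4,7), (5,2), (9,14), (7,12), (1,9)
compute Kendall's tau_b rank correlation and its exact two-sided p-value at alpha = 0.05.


Step 1: Enumerate the 21 unordered pairs (i,j) with i<j and classify each by sign(x_j-x_i) * sign(y_j-y_i).
  (1,2):dx=-3,dy=-6->C; (1,3):dx=-2,dy=-3->C; (1,4):dx=-1,dy=-8->C; (1,5):dx=+3,dy=+4->C
  (1,6):dx=+1,dy=+2->C; (1,7):dx=-5,dy=-1->C; (2,3):dx=+1,dy=+3->C; (2,4):dx=+2,dy=-2->D
  (2,5):dx=+6,dy=+10->C; (2,6):dx=+4,dy=+8->C; (2,7):dx=-2,dy=+5->D; (3,4):dx=+1,dy=-5->D
  (3,5):dx=+5,dy=+7->C; (3,6):dx=+3,dy=+5->C; (3,7):dx=-3,dy=+2->D; (4,5):dx=+4,dy=+12->C
  (4,6):dx=+2,dy=+10->C; (4,7):dx=-4,dy=+7->D; (5,6):dx=-2,dy=-2->C; (5,7):dx=-8,dy=-5->C
  (6,7):dx=-6,dy=-3->C
Step 2: C = 16, D = 5, total pairs = 21.
Step 3: tau = (C - D)/(n(n-1)/2) = (16 - 5)/21 = 0.523810.
Step 4: Exact two-sided p-value (enumerate n! = 5040 permutations of y under H0): p = 0.136111.
Step 5: alpha = 0.05. fail to reject H0.

tau_b = 0.5238 (C=16, D=5), p = 0.136111, fail to reject H0.


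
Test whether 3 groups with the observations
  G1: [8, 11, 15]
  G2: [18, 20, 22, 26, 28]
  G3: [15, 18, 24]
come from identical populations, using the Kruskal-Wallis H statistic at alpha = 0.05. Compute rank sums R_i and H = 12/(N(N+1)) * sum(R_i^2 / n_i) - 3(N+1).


Step 1: Combine all N = 11 observations and assign midranks.
sorted (value, group, rank): (8,G1,1), (11,G1,2), (15,G1,3.5), (15,G3,3.5), (18,G2,5.5), (18,G3,5.5), (20,G2,7), (22,G2,8), (24,G3,9), (26,G2,10), (28,G2,11)
Step 2: Sum ranks within each group.
R_1 = 6.5 (n_1 = 3)
R_2 = 41.5 (n_2 = 5)
R_3 = 18 (n_3 = 3)
Step 3: H = 12/(N(N+1)) * sum(R_i^2/n_i) - 3(N+1)
     = 12/(11*12) * (6.5^2/3 + 41.5^2/5 + 18^2/3) - 3*12
     = 0.090909 * 466.533 - 36
     = 6.412121.
Step 4: Ties present; correction factor C = 1 - 12/(11^3 - 11) = 0.990909. Corrected H = 6.412121 / 0.990909 = 6.470948.
Step 5: Under H0, H ~ chi^2(2); p-value = 0.039342.
Step 6: alpha = 0.05. reject H0.

H = 6.4709, df = 2, p = 0.039342, reject H0.


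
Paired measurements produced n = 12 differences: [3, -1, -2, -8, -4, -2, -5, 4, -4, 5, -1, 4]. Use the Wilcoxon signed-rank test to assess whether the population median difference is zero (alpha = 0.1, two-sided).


Step 1: Drop any zero differences (none here) and take |d_i|.
|d| = [3, 1, 2, 8, 4, 2, 5, 4, 4, 5, 1, 4]
Step 2: Midrank |d_i| (ties get averaged ranks).
ranks: |3|->5, |1|->1.5, |2|->3.5, |8|->12, |4|->7.5, |2|->3.5, |5|->10.5, |4|->7.5, |4|->7.5, |5|->10.5, |1|->1.5, |4|->7.5
Step 3: Attach original signs; sum ranks with positive sign and with negative sign.
W+ = 5 + 7.5 + 10.5 + 7.5 = 30.5
W- = 1.5 + 3.5 + 12 + 7.5 + 3.5 + 10.5 + 7.5 + 1.5 = 47.5
(Check: W+ + W- = 78 should equal n(n+1)/2 = 78.)
Step 4: Test statistic W = min(W+, W-) = 30.5.
Step 5: Ties in |d|, so use the tie-corrected normal approximation.
        E[W] = n(n+1)/4 = 12*13/4 = 39.
        Tie groups: |d|=1 (t=2), |d|=2 (t=2), |d|=4 (t=4), |d|=5 (t=2); sum(t^3 - t) = 78.
        Var[W] = n(n+1)(2n+1)/24 - sum(t^3-t)/48 = 3900/24 - 78/48 = 160.875.
        z = (W - E[W]) / sqrt(Var[W]) = (30.5 - 39) / 12.6837 = -0.6702.
        Two-sided p = 2*Phi(z) = 0.502760.
Step 6: alpha = 0.1. fail to reject H0.

W+ = 30.5, W- = 47.5, W = min = 30.5, p = 0.502760, fail to reject H0.


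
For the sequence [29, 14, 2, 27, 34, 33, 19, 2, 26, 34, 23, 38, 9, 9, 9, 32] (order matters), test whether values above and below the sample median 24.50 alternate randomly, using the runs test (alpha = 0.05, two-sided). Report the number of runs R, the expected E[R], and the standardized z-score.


Step 1: Compute median = 24.50; label A = above, B = below.
Labels in order: ABBAAABBAABABBBA  (n_A = 8, n_B = 8)
Step 2: Count runs R = 9.
Step 3: Under H0 (random ordering), E[R] = 2*n_A*n_B/(n_A+n_B) + 1 = 2*8*8/16 + 1 = 9.0000.
        Var[R] = 2*n_A*n_B*(2*n_A*n_B - n_A - n_B) / ((n_A+n_B)^2 * (n_A+n_B-1)) = 14336/3840 = 3.7333.
        SD[R] = 1.9322.
Step 4: R = E[R], so z = 0 with no continuity correction.
Step 5: Two-sided p-value via normal approximation = 2*(1 - Phi(|z|)) = 1.000000.
Step 6: alpha = 0.05. fail to reject H0.

R = 9, z = 0.0000, p = 1.000000, fail to reject H0.


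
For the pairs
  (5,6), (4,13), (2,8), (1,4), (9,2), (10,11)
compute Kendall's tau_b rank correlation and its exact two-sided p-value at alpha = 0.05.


Step 1: Enumerate the 15 unordered pairs (i,j) with i<j and classify each by sign(x_j-x_i) * sign(y_j-y_i).
  (1,2):dx=-1,dy=+7->D; (1,3):dx=-3,dy=+2->D; (1,4):dx=-4,dy=-2->C; (1,5):dx=+4,dy=-4->D
  (1,6):dx=+5,dy=+5->C; (2,3):dx=-2,dy=-5->C; (2,4):dx=-3,dy=-9->C; (2,5):dx=+5,dy=-11->D
  (2,6):dx=+6,dy=-2->D; (3,4):dx=-1,dy=-4->C; (3,5):dx=+7,dy=-6->D; (3,6):dx=+8,dy=+3->C
  (4,5):dx=+8,dy=-2->D; (4,6):dx=+9,dy=+7->C; (5,6):dx=+1,dy=+9->C
Step 2: C = 8, D = 7, total pairs = 15.
Step 3: tau = (C - D)/(n(n-1)/2) = (8 - 7)/15 = 0.066667.
Step 4: Exact two-sided p-value (enumerate n! = 720 permutations of y under H0): p = 1.000000.
Step 5: alpha = 0.05. fail to reject H0.

tau_b = 0.0667 (C=8, D=7), p = 1.000000, fail to reject H0.


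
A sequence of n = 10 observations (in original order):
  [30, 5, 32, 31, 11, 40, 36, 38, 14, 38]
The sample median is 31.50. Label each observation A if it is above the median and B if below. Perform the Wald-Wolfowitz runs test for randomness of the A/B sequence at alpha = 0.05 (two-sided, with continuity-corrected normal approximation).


Step 1: Compute median = 31.50; label A = above, B = below.
Labels in order: BBABBAAABA  (n_A = 5, n_B = 5)
Step 2: Count runs R = 6.
Step 3: Under H0 (random ordering), E[R] = 2*n_A*n_B/(n_A+n_B) + 1 = 2*5*5/10 + 1 = 6.0000.
        Var[R] = 2*n_A*n_B*(2*n_A*n_B - n_A - n_B) / ((n_A+n_B)^2 * (n_A+n_B-1)) = 2000/900 = 2.2222.
        SD[R] = 1.4907.
Step 4: R = E[R], so z = 0 with no continuity correction.
Step 5: Two-sided p-value via normal approximation = 2*(1 - Phi(|z|)) = 1.000000.
Step 6: alpha = 0.05. fail to reject H0.

R = 6, z = 0.0000, p = 1.000000, fail to reject H0.


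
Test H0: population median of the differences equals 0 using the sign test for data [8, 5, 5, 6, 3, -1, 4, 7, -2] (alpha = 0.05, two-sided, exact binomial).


Step 1: Discard zero differences. Original n = 9; n_eff = number of nonzero differences = 9.
Nonzero differences (with sign): +8, +5, +5, +6, +3, -1, +4, +7, -2
Step 2: Count signs: positive = 7, negative = 2.
Step 3: Under H0: P(positive) = 0.5, so the number of positives S ~ Bin(9, 0.5).
Step 4: Two-sided exact p-value = sum of Bin(9,0.5) probabilities at or below the observed probability = 0.179688.
Step 5: alpha = 0.05. fail to reject H0.

n_eff = 9, pos = 7, neg = 2, p = 0.179688, fail to reject H0.


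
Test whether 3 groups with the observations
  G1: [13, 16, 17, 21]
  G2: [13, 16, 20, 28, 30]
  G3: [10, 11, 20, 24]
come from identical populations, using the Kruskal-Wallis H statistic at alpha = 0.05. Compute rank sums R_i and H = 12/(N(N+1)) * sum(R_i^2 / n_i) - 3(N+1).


Step 1: Combine all N = 13 observations and assign midranks.
sorted (value, group, rank): (10,G3,1), (11,G3,2), (13,G1,3.5), (13,G2,3.5), (16,G1,5.5), (16,G2,5.5), (17,G1,7), (20,G2,8.5), (20,G3,8.5), (21,G1,10), (24,G3,11), (28,G2,12), (30,G2,13)
Step 2: Sum ranks within each group.
R_1 = 26 (n_1 = 4)
R_2 = 42.5 (n_2 = 5)
R_3 = 22.5 (n_3 = 4)
Step 3: H = 12/(N(N+1)) * sum(R_i^2/n_i) - 3(N+1)
     = 12/(13*14) * (26^2/4 + 42.5^2/5 + 22.5^2/4) - 3*14
     = 0.065934 * 656.812 - 42
     = 1.306319.
Step 4: Ties present; correction factor C = 1 - 18/(13^3 - 13) = 0.991758. Corrected H = 1.306319 / 0.991758 = 1.317175.
Step 5: Under H0, H ~ chi^2(2); p-value = 0.517582.
Step 6: alpha = 0.05. fail to reject H0.

H = 1.3172, df = 2, p = 0.517582, fail to reject H0.


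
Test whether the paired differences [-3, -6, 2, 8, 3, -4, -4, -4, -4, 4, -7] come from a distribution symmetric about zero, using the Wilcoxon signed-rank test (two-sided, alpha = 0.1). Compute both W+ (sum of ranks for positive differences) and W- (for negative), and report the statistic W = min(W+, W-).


Step 1: Drop any zero differences (none here) and take |d_i|.
|d| = [3, 6, 2, 8, 3, 4, 4, 4, 4, 4, 7]
Step 2: Midrank |d_i| (ties get averaged ranks).
ranks: |3|->2.5, |6|->9, |2|->1, |8|->11, |3|->2.5, |4|->6, |4|->6, |4|->6, |4|->6, |4|->6, |7|->10
Step 3: Attach original signs; sum ranks with positive sign and with negative sign.
W+ = 1 + 11 + 2.5 + 6 = 20.5
W- = 2.5 + 9 + 6 + 6 + 6 + 6 + 10 = 45.5
(Check: W+ + W- = 66 should equal n(n+1)/2 = 66.)
Step 4: Test statistic W = min(W+, W-) = 20.5.
Step 5: Ties in |d|, so use the tie-corrected normal approximation.
        E[W] = n(n+1)/4 = 11*12/4 = 33.
        Tie groups: |d|=3 (t=2), |d|=4 (t=5); sum(t^3 - t) = 126.
        Var[W] = n(n+1)(2n+1)/24 - sum(t^3-t)/48 = 3036/24 - 126/48 = 123.875.
        z = (W - E[W]) / sqrt(Var[W]) = (20.5 - 33) / 11.1299 = -1.1231.
        Two-sided p = 2*Phi(z) = 0.261395.
Step 6: alpha = 0.1. fail to reject H0.

W+ = 20.5, W- = 45.5, W = min = 20.5, p = 0.261395, fail to reject H0.


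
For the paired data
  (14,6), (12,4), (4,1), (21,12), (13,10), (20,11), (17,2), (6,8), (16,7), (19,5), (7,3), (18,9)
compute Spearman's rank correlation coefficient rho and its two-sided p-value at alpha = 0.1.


Step 1: Rank x and y separately (midranks; no ties here).
rank(x): 14->6, 12->4, 4->1, 21->12, 13->5, 20->11, 17->8, 6->2, 16->7, 19->10, 7->3, 18->9
rank(y): 6->6, 4->4, 1->1, 12->12, 10->10, 11->11, 2->2, 8->8, 7->7, 5->5, 3->3, 9->9
Step 2: d_i = R_x(i) - R_y(i); compute d_i^2.
  (6-6)^2=0, (4-4)^2=0, (1-1)^2=0, (12-12)^2=0, (5-10)^2=25, (11-11)^2=0, (8-2)^2=36, (2-8)^2=36, (7-7)^2=0, (10-5)^2=25, (3-3)^2=0, (9-9)^2=0
sum(d^2) = 122.
Step 3: rho = 1 - 6*122 / (12*(12^2 - 1)) = 1 - 732/1716 = 0.573427.
Step 4: Under H0, t = rho * sqrt((n-2)/(1-rho^2)) = 2.2134 ~ t(10).
Step 5: Two-sided p-value from the t-distribution with 10 df = 0.051266.
Step 6: alpha = 0.1. reject H0.

rho = 0.5734, p = 0.051266, reject H0 at alpha = 0.1.


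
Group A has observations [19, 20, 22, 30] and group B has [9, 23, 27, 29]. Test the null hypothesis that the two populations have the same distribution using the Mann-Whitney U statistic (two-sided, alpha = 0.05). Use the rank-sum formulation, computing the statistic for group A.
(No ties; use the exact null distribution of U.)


Step 1: Combine and sort all 8 observations; assign midranks.
sorted (value, group): (9,Y), (19,X), (20,X), (22,X), (23,Y), (27,Y), (29,Y), (30,X)
ranks: 9->1, 19->2, 20->3, 22->4, 23->5, 27->6, 29->7, 30->8
Step 2: Rank sum for X: R1 = 2 + 3 + 4 + 8 = 17.
Step 3: U_X = R1 - n1(n1+1)/2 = 17 - 4*5/2 = 17 - 10 = 7.
       U_Y = n1*n2 - U_X = 16 - 7 = 9.
Step 4: No ties, so the exact null distribution of U (based on enumerating the C(8,4) = 70 equally likely rank assignments) gives the two-sided p-value.
Step 5: p-value = 0.885714; compare to alpha = 0.05. fail to reject H0.

U_X = 7, p = 0.885714, fail to reject H0 at alpha = 0.05.


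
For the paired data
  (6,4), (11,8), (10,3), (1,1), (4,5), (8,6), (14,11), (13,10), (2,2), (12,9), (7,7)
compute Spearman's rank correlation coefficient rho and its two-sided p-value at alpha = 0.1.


Step 1: Rank x and y separately (midranks; no ties here).
rank(x): 6->4, 11->8, 10->7, 1->1, 4->3, 8->6, 14->11, 13->10, 2->2, 12->9, 7->5
rank(y): 4->4, 8->8, 3->3, 1->1, 5->5, 6->6, 11->11, 10->10, 2->2, 9->9, 7->7
Step 2: d_i = R_x(i) - R_y(i); compute d_i^2.
  (4-4)^2=0, (8-8)^2=0, (7-3)^2=16, (1-1)^2=0, (3-5)^2=4, (6-6)^2=0, (11-11)^2=0, (10-10)^2=0, (2-2)^2=0, (9-9)^2=0, (5-7)^2=4
sum(d^2) = 24.
Step 3: rho = 1 - 6*24 / (11*(11^2 - 1)) = 1 - 144/1320 = 0.890909.
Step 4: Under H0, t = rho * sqrt((n-2)/(1-rho^2)) = 5.8847 ~ t(9).
Step 5: Two-sided p-value from the t-distribution with 9 df = 0.000233.
Step 6: alpha = 0.1. reject H0.

rho = 0.8909, p = 0.000233, reject H0 at alpha = 0.1.


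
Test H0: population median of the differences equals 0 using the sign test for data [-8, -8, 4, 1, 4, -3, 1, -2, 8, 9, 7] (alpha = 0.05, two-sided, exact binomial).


Step 1: Discard zero differences. Original n = 11; n_eff = number of nonzero differences = 11.
Nonzero differences (with sign): -8, -8, +4, +1, +4, -3, +1, -2, +8, +9, +7
Step 2: Count signs: positive = 7, negative = 4.
Step 3: Under H0: P(positive) = 0.5, so the number of positives S ~ Bin(11, 0.5).
Step 4: Two-sided exact p-value = sum of Bin(11,0.5) probabilities at or below the observed probability = 0.548828.
Step 5: alpha = 0.05. fail to reject H0.

n_eff = 11, pos = 7, neg = 4, p = 0.548828, fail to reject H0.


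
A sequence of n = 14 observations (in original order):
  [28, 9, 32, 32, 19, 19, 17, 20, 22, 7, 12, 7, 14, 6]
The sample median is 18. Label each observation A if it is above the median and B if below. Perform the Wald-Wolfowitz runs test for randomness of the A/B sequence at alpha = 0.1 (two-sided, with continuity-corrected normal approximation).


Step 1: Compute median = 18; label A = above, B = below.
Labels in order: ABAAAABAABBBBB  (n_A = 7, n_B = 7)
Step 2: Count runs R = 6.
Step 3: Under H0 (random ordering), E[R] = 2*n_A*n_B/(n_A+n_B) + 1 = 2*7*7/14 + 1 = 8.0000.
        Var[R] = 2*n_A*n_B*(2*n_A*n_B - n_A - n_B) / ((n_A+n_B)^2 * (n_A+n_B-1)) = 8232/2548 = 3.2308.
        SD[R] = 1.7974.
Step 4: Continuity-corrected z = (R + 0.5 - E[R]) / SD[R] = (6 + 0.5 - 8.0000) / 1.7974 = -0.8345.
Step 5: Two-sided p-value via normal approximation = 2*(1 - Phi(|z|)) = 0.403986.
Step 6: alpha = 0.1. fail to reject H0.

R = 6, z = -0.8345, p = 0.403986, fail to reject H0.


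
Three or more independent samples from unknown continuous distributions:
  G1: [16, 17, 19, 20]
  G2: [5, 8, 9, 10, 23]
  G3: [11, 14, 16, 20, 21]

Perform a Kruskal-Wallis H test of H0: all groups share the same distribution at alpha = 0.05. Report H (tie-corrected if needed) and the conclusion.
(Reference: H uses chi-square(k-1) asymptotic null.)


Step 1: Combine all N = 14 observations and assign midranks.
sorted (value, group, rank): (5,G2,1), (8,G2,2), (9,G2,3), (10,G2,4), (11,G3,5), (14,G3,6), (16,G1,7.5), (16,G3,7.5), (17,G1,9), (19,G1,10), (20,G1,11.5), (20,G3,11.5), (21,G3,13), (23,G2,14)
Step 2: Sum ranks within each group.
R_1 = 38 (n_1 = 4)
R_2 = 24 (n_2 = 5)
R_3 = 43 (n_3 = 5)
Step 3: H = 12/(N(N+1)) * sum(R_i^2/n_i) - 3(N+1)
     = 12/(14*15) * (38^2/4 + 24^2/5 + 43^2/5) - 3*15
     = 0.057143 * 846 - 45
     = 3.342857.
Step 4: Ties present; correction factor C = 1 - 12/(14^3 - 14) = 0.995604. Corrected H = 3.342857 / 0.995604 = 3.357616.
Step 5: Under H0, H ~ chi^2(2); p-value = 0.186596.
Step 6: alpha = 0.05. fail to reject H0.

H = 3.3576, df = 2, p = 0.186596, fail to reject H0.


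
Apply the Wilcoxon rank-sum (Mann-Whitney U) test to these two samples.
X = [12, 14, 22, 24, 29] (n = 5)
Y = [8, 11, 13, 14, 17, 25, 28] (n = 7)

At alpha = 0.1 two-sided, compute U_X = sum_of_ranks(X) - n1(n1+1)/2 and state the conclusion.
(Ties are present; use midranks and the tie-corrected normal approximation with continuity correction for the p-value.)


Step 1: Combine and sort all 12 observations; assign midranks.
sorted (value, group): (8,Y), (11,Y), (12,X), (13,Y), (14,X), (14,Y), (17,Y), (22,X), (24,X), (25,Y), (28,Y), (29,X)
ranks: 8->1, 11->2, 12->3, 13->4, 14->5.5, 14->5.5, 17->7, 22->8, 24->9, 25->10, 28->11, 29->12
Step 2: Rank sum for X: R1 = 3 + 5.5 + 8 + 9 + 12 = 37.5.
Step 3: U_X = R1 - n1(n1+1)/2 = 37.5 - 5*6/2 = 37.5 - 15 = 22.5.
       U_Y = n1*n2 - U_X = 35 - 22.5 = 12.5.
Step 4: Ties are present, so use the tie-corrected normal approximation (with continuity correction) for the p-value.
Step 5: p-value = 0.464120; compare to alpha = 0.1. fail to reject H0.

U_X = 22.5, p = 0.464120, fail to reject H0 at alpha = 0.1.


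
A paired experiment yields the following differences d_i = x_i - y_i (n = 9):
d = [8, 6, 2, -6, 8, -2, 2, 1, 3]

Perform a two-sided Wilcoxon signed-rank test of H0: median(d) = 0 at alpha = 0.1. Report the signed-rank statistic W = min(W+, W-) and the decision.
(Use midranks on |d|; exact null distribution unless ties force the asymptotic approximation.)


Step 1: Drop any zero differences (none here) and take |d_i|.
|d| = [8, 6, 2, 6, 8, 2, 2, 1, 3]
Step 2: Midrank |d_i| (ties get averaged ranks).
ranks: |8|->8.5, |6|->6.5, |2|->3, |6|->6.5, |8|->8.5, |2|->3, |2|->3, |1|->1, |3|->5
Step 3: Attach original signs; sum ranks with positive sign and with negative sign.
W+ = 8.5 + 6.5 + 3 + 8.5 + 3 + 1 + 5 = 35.5
W- = 6.5 + 3 = 9.5
(Check: W+ + W- = 45 should equal n(n+1)/2 = 45.)
Step 4: Test statistic W = min(W+, W-) = 9.5.
Step 5: Ties in |d|, so use the tie-corrected normal approximation.
        E[W] = n(n+1)/4 = 9*10/4 = 22.5.
        Tie groups: |d|=2 (t=3), |d|=6 (t=2), |d|=8 (t=2); sum(t^3 - t) = 36.
        Var[W] = n(n+1)(2n+1)/24 - sum(t^3-t)/48 = 1710/24 - 36/48 = 70.5.
        z = (W - E[W]) / sqrt(Var[W]) = (9.5 - 22.5) / 8.3964 = -1.5483.
        Two-sided p = 2*Phi(z) = 0.121556.
Step 6: alpha = 0.1. fail to reject H0.

W+ = 35.5, W- = 9.5, W = min = 9.5, p = 0.121556, fail to reject H0.


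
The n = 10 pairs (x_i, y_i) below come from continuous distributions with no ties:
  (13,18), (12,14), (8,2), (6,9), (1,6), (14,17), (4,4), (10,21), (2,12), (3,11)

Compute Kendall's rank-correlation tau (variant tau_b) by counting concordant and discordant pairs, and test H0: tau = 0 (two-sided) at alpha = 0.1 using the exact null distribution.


Step 1: Enumerate the 45 unordered pairs (i,j) with i<j and classify each by sign(x_j-x_i) * sign(y_j-y_i).
  (1,2):dx=-1,dy=-4->C; (1,3):dx=-5,dy=-16->C; (1,4):dx=-7,dy=-9->C; (1,5):dx=-12,dy=-12->C
  (1,6):dx=+1,dy=-1->D; (1,7):dx=-9,dy=-14->C; (1,8):dx=-3,dy=+3->D; (1,9):dx=-11,dy=-6->C
  (1,10):dx=-10,dy=-7->C; (2,3):dx=-4,dy=-12->C; (2,4):dx=-6,dy=-5->C; (2,5):dx=-11,dy=-8->C
  (2,6):dx=+2,dy=+3->C; (2,7):dx=-8,dy=-10->C; (2,8):dx=-2,dy=+7->D; (2,9):dx=-10,dy=-2->C
  (2,10):dx=-9,dy=-3->C; (3,4):dx=-2,dy=+7->D; (3,5):dx=-7,dy=+4->D; (3,6):dx=+6,dy=+15->C
  (3,7):dx=-4,dy=+2->D; (3,8):dx=+2,dy=+19->C; (3,9):dx=-6,dy=+10->D; (3,10):dx=-5,dy=+9->D
  (4,5):dx=-5,dy=-3->C; (4,6):dx=+8,dy=+8->C; (4,7):dx=-2,dy=-5->C; (4,8):dx=+4,dy=+12->C
  (4,9):dx=-4,dy=+3->D; (4,10):dx=-3,dy=+2->D; (5,6):dx=+13,dy=+11->C; (5,7):dx=+3,dy=-2->D
  (5,8):dx=+9,dy=+15->C; (5,9):dx=+1,dy=+6->C; (5,10):dx=+2,dy=+5->C; (6,7):dx=-10,dy=-13->C
  (6,8):dx=-4,dy=+4->D; (6,9):dx=-12,dy=-5->C; (6,10):dx=-11,dy=-6->C; (7,8):dx=+6,dy=+17->C
  (7,9):dx=-2,dy=+8->D; (7,10):dx=-1,dy=+7->D; (8,9):dx=-8,dy=-9->C; (8,10):dx=-7,dy=-10->C
  (9,10):dx=+1,dy=-1->D
Step 2: C = 30, D = 15, total pairs = 45.
Step 3: tau = (C - D)/(n(n-1)/2) = (30 - 15)/45 = 0.333333.
Step 4: Exact two-sided p-value (enumerate n! = 3628800 permutations of y under H0): p = 0.216373.
Step 5: alpha = 0.1. fail to reject H0.

tau_b = 0.3333 (C=30, D=15), p = 0.216373, fail to reject H0.


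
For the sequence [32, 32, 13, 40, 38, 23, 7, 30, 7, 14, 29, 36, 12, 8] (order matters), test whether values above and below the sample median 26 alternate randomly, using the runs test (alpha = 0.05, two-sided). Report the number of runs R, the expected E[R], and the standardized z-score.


Step 1: Compute median = 26; label A = above, B = below.
Labels in order: AABAABBABBAABB  (n_A = 7, n_B = 7)
Step 2: Count runs R = 8.
Step 3: Under H0 (random ordering), E[R] = 2*n_A*n_B/(n_A+n_B) + 1 = 2*7*7/14 + 1 = 8.0000.
        Var[R] = 2*n_A*n_B*(2*n_A*n_B - n_A - n_B) / ((n_A+n_B)^2 * (n_A+n_B-1)) = 8232/2548 = 3.2308.
        SD[R] = 1.7974.
Step 4: R = E[R], so z = 0 with no continuity correction.
Step 5: Two-sided p-value via normal approximation = 2*(1 - Phi(|z|)) = 1.000000.
Step 6: alpha = 0.05. fail to reject H0.

R = 8, z = 0.0000, p = 1.000000, fail to reject H0.


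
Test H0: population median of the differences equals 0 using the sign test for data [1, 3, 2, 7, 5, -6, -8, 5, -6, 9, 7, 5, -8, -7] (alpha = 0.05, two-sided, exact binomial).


Step 1: Discard zero differences. Original n = 14; n_eff = number of nonzero differences = 14.
Nonzero differences (with sign): +1, +3, +2, +7, +5, -6, -8, +5, -6, +9, +7, +5, -8, -7
Step 2: Count signs: positive = 9, negative = 5.
Step 3: Under H0: P(positive) = 0.5, so the number of positives S ~ Bin(14, 0.5).
Step 4: Two-sided exact p-value = sum of Bin(14,0.5) probabilities at or below the observed probability = 0.423950.
Step 5: alpha = 0.05. fail to reject H0.

n_eff = 14, pos = 9, neg = 5, p = 0.423950, fail to reject H0.


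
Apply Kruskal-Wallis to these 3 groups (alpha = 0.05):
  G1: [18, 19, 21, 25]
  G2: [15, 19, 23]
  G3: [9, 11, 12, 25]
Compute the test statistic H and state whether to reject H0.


Step 1: Combine all N = 11 observations and assign midranks.
sorted (value, group, rank): (9,G3,1), (11,G3,2), (12,G3,3), (15,G2,4), (18,G1,5), (19,G1,6.5), (19,G2,6.5), (21,G1,8), (23,G2,9), (25,G1,10.5), (25,G3,10.5)
Step 2: Sum ranks within each group.
R_1 = 30 (n_1 = 4)
R_2 = 19.5 (n_2 = 3)
R_3 = 16.5 (n_3 = 4)
Step 3: H = 12/(N(N+1)) * sum(R_i^2/n_i) - 3(N+1)
     = 12/(11*12) * (30^2/4 + 19.5^2/3 + 16.5^2/4) - 3*12
     = 0.090909 * 419.812 - 36
     = 2.164773.
Step 4: Ties present; correction factor C = 1 - 12/(11^3 - 11) = 0.990909. Corrected H = 2.164773 / 0.990909 = 2.184633.
Step 5: Under H0, H ~ chi^2(2); p-value = 0.335439.
Step 6: alpha = 0.05. fail to reject H0.

H = 2.1846, df = 2, p = 0.335439, fail to reject H0.


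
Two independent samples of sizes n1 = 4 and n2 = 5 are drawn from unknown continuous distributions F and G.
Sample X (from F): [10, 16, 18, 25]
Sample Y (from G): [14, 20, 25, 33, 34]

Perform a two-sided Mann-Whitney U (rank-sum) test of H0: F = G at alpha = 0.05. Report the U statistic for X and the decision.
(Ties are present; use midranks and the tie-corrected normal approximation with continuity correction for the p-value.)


Step 1: Combine and sort all 9 observations; assign midranks.
sorted (value, group): (10,X), (14,Y), (16,X), (18,X), (20,Y), (25,X), (25,Y), (33,Y), (34,Y)
ranks: 10->1, 14->2, 16->3, 18->4, 20->5, 25->6.5, 25->6.5, 33->8, 34->9
Step 2: Rank sum for X: R1 = 1 + 3 + 4 + 6.5 = 14.5.
Step 3: U_X = R1 - n1(n1+1)/2 = 14.5 - 4*5/2 = 14.5 - 10 = 4.5.
       U_Y = n1*n2 - U_X = 20 - 4.5 = 15.5.
Step 4: Ties are present, so use the tie-corrected normal approximation (with continuity correction) for the p-value.
Step 5: p-value = 0.218742; compare to alpha = 0.05. fail to reject H0.

U_X = 4.5, p = 0.218742, fail to reject H0 at alpha = 0.05.
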